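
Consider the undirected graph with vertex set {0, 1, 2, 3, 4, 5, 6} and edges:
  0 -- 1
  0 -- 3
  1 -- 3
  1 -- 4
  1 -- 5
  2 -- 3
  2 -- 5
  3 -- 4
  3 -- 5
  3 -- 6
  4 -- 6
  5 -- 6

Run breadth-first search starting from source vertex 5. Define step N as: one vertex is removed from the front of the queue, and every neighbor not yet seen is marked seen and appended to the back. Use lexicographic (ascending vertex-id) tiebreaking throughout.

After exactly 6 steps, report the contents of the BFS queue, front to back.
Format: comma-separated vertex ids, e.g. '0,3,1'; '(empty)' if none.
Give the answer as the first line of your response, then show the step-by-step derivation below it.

4

step 1: dequeue 5; queue=[1,2,3,6]; order=5
step 2: dequeue 1; queue=[2,3,6,0,4]; order=5,1
step 3: dequeue 2; queue=[3,6,0,4]; order=5,1,2
step 4: dequeue 3; queue=[6,0,4]; order=5,1,2,3
step 5: dequeue 6; queue=[0,4]; order=5,1,2,3,6
step 6: dequeue 0; queue=[4]; order=5,1,2,3,6,0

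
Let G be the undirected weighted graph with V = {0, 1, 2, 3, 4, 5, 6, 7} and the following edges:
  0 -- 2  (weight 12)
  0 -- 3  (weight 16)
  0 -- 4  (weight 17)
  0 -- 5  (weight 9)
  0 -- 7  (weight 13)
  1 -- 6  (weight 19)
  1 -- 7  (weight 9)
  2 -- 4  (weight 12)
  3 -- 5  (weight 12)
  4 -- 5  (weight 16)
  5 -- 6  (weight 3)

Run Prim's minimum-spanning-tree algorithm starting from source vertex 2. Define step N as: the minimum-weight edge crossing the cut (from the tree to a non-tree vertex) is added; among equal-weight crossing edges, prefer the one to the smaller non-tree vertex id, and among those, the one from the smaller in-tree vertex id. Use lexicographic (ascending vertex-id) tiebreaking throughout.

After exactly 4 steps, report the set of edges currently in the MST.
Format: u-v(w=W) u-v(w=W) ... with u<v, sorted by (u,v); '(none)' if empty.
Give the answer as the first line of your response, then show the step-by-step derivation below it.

0-2(w=12) 0-5(w=9) 3-5(w=12) 5-6(w=3)

step 1: add edge 0-2 (w=12); MST = {0-2(w=12)}
step 2: add edge 0-5 (w=9); MST = {0-2(w=12) 0-5(w=9)}
step 3: add edge 5-6 (w=3); MST = {0-2(w=12) 0-5(w=9) 5-6(w=3)}
step 4: add edge 3-5 (w=12); MST = {0-2(w=12) 0-5(w=9) 3-5(w=12) 5-6(w=3)}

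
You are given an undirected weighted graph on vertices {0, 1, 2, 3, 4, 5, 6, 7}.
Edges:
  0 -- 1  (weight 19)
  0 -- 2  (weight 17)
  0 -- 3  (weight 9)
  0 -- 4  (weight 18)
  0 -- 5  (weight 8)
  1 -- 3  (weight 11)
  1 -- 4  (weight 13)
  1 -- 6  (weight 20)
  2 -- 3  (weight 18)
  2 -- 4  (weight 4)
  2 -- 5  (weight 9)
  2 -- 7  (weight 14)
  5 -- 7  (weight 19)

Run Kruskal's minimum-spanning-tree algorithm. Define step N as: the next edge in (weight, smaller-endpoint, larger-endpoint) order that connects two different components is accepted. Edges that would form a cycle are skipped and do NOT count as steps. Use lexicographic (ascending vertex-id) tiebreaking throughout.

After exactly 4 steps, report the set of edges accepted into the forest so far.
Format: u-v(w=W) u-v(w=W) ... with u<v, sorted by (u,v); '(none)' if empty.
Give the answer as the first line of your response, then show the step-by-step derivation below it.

0-3(w=9) 0-5(w=8) 2-4(w=4) 2-5(w=9)

step 1: add edge 2-4 (w=4); MST = {2-4(w=4)}
step 2: add edge 0-5 (w=8); MST = {0-5(w=8) 2-4(w=4)}
step 3: add edge 0-3 (w=9); MST = {0-3(w=9) 0-5(w=8) 2-4(w=4)}
step 4: add edge 2-5 (w=9); MST = {0-3(w=9) 0-5(w=8) 2-4(w=4) 2-5(w=9)}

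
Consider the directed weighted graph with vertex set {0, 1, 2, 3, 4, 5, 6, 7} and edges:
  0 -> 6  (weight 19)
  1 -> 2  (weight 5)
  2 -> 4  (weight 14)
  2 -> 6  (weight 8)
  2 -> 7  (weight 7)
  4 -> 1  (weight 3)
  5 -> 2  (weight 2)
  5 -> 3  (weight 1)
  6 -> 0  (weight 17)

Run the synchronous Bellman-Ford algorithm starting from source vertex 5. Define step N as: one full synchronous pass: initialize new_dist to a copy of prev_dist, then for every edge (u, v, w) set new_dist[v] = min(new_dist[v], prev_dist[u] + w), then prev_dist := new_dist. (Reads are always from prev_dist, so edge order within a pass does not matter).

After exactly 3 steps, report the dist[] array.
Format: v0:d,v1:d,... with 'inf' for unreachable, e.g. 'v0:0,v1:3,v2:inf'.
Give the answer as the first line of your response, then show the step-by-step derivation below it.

v0:27,v1:19,v2:2,v3:1,v4:16,v5:0,v6:10,v7:9

step 1: dist = v0:inf,v1:inf,v2:2,v3:1,v4:inf,v5:0,v6:inf,v7:inf
step 2: dist = v0:inf,v1:inf,v2:2,v3:1,v4:16,v5:0,v6:10,v7:9
step 3: dist = v0:27,v1:19,v2:2,v3:1,v4:16,v5:0,v6:10,v7:9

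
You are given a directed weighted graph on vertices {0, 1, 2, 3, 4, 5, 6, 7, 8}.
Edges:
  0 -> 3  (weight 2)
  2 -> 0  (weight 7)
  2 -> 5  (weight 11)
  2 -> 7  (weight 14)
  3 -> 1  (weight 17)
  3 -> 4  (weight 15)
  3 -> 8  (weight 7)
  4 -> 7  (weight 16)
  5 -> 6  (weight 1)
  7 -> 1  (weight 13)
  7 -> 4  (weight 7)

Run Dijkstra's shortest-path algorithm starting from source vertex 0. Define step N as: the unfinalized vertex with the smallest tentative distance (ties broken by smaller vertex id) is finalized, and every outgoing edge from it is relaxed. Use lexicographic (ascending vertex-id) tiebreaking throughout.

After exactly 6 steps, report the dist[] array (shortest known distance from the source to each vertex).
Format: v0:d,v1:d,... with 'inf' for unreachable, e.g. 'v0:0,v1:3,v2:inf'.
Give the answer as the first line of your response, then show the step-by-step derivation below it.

v0:0,v1:19,v2:inf,v3:2,v4:17,v5:inf,v6:inf,v7:33,v8:9

step 1: dist = v0:0,v1:inf,v2:inf,v3:2,v4:inf,v5:inf,v6:inf,v7:inf,v8:inf
step 2: dist = v0:0,v1:19,v2:inf,v3:2,v4:17,v5:inf,v6:inf,v7:inf,v8:9
step 3: dist = v0:0,v1:19,v2:inf,v3:2,v4:17,v5:inf,v6:inf,v7:inf,v8:9
step 4: dist = v0:0,v1:19,v2:inf,v3:2,v4:17,v5:inf,v6:inf,v7:33,v8:9
step 5: dist = v0:0,v1:19,v2:inf,v3:2,v4:17,v5:inf,v6:inf,v7:33,v8:9
step 6: dist = v0:0,v1:19,v2:inf,v3:2,v4:17,v5:inf,v6:inf,v7:33,v8:9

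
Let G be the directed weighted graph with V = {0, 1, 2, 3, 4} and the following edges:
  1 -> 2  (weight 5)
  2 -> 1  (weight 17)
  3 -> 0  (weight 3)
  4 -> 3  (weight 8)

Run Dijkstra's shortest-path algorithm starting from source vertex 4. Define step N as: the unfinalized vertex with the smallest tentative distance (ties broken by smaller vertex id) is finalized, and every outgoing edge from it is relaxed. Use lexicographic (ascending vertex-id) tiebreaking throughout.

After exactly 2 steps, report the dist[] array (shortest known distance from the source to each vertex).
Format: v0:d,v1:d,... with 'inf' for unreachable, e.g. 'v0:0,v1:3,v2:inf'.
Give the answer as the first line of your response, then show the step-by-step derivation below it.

v0:11,v1:inf,v2:inf,v3:8,v4:0

step 1: dist = v0:inf,v1:inf,v2:inf,v3:8,v4:0
step 2: dist = v0:11,v1:inf,v2:inf,v3:8,v4:0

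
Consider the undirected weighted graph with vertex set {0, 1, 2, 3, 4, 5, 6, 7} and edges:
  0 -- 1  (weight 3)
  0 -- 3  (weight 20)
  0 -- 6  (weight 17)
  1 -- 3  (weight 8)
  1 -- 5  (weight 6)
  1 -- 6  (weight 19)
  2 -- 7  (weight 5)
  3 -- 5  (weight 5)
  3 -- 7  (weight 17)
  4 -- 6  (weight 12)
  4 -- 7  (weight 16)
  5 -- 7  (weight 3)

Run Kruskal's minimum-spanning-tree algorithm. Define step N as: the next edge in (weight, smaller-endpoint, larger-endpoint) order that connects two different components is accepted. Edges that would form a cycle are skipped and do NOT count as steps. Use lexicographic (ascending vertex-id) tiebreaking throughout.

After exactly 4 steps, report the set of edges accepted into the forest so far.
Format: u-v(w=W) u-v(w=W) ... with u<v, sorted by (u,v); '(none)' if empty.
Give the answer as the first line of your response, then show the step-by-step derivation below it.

0-1(w=3) 2-7(w=5) 3-5(w=5) 5-7(w=3)

step 1: add edge 0-1 (w=3); MST = {0-1(w=3)}
step 2: add edge 5-7 (w=3); MST = {0-1(w=3) 5-7(w=3)}
step 3: add edge 2-7 (w=5); MST = {0-1(w=3) 2-7(w=5) 5-7(w=3)}
step 4: add edge 3-5 (w=5); MST = {0-1(w=3) 2-7(w=5) 3-5(w=5) 5-7(w=3)}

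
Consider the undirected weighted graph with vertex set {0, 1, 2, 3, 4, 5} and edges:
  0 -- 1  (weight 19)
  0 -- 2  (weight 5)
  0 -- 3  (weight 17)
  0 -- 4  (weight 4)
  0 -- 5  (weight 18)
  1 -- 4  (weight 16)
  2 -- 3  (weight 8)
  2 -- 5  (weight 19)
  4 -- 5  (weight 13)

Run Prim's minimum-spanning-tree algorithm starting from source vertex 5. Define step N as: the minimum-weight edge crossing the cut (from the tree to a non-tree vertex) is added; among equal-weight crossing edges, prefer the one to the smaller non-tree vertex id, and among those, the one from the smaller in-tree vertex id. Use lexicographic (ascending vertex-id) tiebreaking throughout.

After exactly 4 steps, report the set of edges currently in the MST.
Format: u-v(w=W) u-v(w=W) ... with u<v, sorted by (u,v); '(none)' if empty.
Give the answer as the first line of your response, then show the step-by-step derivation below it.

0-2(w=5) 0-4(w=4) 2-3(w=8) 4-5(w=13)

step 1: add edge 4-5 (w=13); MST = {4-5(w=13)}
step 2: add edge 0-4 (w=4); MST = {0-4(w=4) 4-5(w=13)}
step 3: add edge 0-2 (w=5); MST = {0-2(w=5) 0-4(w=4) 4-5(w=13)}
step 4: add edge 2-3 (w=8); MST = {0-2(w=5) 0-4(w=4) 2-3(w=8) 4-5(w=13)}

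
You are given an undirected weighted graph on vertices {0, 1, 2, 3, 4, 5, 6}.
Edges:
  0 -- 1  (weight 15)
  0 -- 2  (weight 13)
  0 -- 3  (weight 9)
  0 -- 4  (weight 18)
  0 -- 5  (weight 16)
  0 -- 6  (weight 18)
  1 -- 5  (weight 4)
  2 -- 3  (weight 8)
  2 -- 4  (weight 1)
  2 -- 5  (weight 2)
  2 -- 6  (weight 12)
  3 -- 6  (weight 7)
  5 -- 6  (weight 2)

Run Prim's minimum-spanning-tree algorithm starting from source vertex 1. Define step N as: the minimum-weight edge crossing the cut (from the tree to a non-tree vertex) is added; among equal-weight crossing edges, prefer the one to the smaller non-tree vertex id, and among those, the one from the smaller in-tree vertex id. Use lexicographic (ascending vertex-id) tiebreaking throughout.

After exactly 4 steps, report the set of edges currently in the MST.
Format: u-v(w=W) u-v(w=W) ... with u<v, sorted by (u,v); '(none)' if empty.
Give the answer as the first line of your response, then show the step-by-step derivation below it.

1-5(w=4) 2-4(w=1) 2-5(w=2) 5-6(w=2)

step 1: add edge 1-5 (w=4); MST = {1-5(w=4)}
step 2: add edge 2-5 (w=2); MST = {1-5(w=4) 2-5(w=2)}
step 3: add edge 2-4 (w=1); MST = {1-5(w=4) 2-4(w=1) 2-5(w=2)}
step 4: add edge 5-6 (w=2); MST = {1-5(w=4) 2-4(w=1) 2-5(w=2) 5-6(w=2)}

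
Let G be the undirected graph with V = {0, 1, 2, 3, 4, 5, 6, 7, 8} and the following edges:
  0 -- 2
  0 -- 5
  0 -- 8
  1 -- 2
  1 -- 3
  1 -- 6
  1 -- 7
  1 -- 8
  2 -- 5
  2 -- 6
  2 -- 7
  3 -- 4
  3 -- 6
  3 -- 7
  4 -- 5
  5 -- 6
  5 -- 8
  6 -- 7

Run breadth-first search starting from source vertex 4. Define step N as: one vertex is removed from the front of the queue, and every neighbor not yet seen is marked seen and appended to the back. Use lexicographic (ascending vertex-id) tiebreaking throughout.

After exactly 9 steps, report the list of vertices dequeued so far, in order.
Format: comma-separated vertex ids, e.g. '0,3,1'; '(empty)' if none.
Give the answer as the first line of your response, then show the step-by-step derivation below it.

4,3,5,1,6,7,0,2,8

step 1: dequeue 4; queue=[3,5]; order=4
step 2: dequeue 3; queue=[5,1,6,7]; order=4,3
step 3: dequeue 5; queue=[1,6,7,0,2,8]; order=4,3,5
step 4: dequeue 1; queue=[6,7,0,2,8]; order=4,3,5,1
step 5: dequeue 6; queue=[7,0,2,8]; order=4,3,5,1,6
step 6: dequeue 7; queue=[0,2,8]; order=4,3,5,1,6,7
step 7: dequeue 0; queue=[2,8]; order=4,3,5,1,6,7,0
step 8: dequeue 2; queue=[8]; order=4,3,5,1,6,7,0,2
step 9: dequeue 8; queue=[(empty)]; order=4,3,5,1,6,7,0,2,8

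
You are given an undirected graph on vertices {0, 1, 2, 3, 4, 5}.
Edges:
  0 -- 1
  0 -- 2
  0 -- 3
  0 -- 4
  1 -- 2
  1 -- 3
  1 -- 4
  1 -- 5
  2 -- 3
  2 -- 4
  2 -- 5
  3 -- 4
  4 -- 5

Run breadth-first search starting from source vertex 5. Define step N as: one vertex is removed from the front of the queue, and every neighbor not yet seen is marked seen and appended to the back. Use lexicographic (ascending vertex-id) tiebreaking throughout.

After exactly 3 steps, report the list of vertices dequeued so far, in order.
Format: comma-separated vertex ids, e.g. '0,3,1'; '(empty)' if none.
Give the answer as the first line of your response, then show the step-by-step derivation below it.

5,1,2

step 1: dequeue 5; queue=[1,2,4]; order=5
step 2: dequeue 1; queue=[2,4,0,3]; order=5,1
step 3: dequeue 2; queue=[4,0,3]; order=5,1,2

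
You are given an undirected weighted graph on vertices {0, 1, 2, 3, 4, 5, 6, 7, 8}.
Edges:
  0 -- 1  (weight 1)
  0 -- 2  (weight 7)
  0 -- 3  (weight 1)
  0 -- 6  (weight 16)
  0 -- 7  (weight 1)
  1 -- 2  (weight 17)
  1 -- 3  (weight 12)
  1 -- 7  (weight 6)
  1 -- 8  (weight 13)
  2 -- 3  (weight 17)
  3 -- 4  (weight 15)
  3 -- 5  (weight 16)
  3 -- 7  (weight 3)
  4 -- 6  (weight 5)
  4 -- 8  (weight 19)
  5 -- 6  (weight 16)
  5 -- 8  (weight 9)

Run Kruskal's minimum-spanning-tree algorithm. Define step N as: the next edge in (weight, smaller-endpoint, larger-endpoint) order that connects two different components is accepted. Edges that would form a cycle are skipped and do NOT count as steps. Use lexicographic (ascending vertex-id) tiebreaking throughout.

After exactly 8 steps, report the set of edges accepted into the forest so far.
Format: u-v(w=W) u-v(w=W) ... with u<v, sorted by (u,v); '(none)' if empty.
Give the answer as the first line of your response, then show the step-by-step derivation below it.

0-1(w=1) 0-2(w=7) 0-3(w=1) 0-7(w=1) 1-8(w=13) 3-4(w=15) 4-6(w=5) 5-8(w=9)

step 1: add edge 0-1 (w=1); MST = {0-1(w=1)}
step 2: add edge 0-3 (w=1); MST = {0-1(w=1) 0-3(w=1)}
step 3: add edge 0-7 (w=1); MST = {0-1(w=1) 0-3(w=1) 0-7(w=1)}
step 4: add edge 4-6 (w=5); MST = {0-1(w=1) 0-3(w=1) 0-7(w=1) 4-6(w=5)}
step 5: add edge 0-2 (w=7); MST = {0-1(w=1) 0-2(w=7) 0-3(w=1) 0-7(w=1) 4-6(w=5)}
step 6: add edge 5-8 (w=9); MST = {0-1(w=1) 0-2(w=7) 0-3(w=1) 0-7(w=1) 4-6(w=5) 5-8(w=9)}
step 7: add edge 1-8 (w=13); MST = {0-1(w=1) 0-2(w=7) 0-3(w=1) 0-7(w=1) 1-8(w=13) 4-6(w=5) 5-8(w=9)}
step 8: add edge 3-4 (w=15); MST = {0-1(w=1) 0-2(w=7) 0-3(w=1) 0-7(w=1) 1-8(w=13) 3-4(w=15) 4-6(w=5) 5-8(w=9)}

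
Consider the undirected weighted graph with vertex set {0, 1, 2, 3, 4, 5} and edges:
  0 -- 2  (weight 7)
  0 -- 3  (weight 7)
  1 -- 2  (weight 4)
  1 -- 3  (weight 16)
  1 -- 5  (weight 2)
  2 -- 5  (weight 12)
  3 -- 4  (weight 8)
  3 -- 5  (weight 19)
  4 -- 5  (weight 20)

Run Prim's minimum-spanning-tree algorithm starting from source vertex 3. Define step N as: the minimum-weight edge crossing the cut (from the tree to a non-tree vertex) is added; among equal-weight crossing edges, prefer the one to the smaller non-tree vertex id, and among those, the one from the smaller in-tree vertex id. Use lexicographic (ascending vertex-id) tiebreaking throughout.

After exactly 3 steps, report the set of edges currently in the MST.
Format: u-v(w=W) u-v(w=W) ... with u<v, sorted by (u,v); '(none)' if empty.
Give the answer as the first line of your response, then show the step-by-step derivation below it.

0-2(w=7) 0-3(w=7) 1-2(w=4)

step 1: add edge 0-3 (w=7); MST = {0-3(w=7)}
step 2: add edge 0-2 (w=7); MST = {0-2(w=7) 0-3(w=7)}
step 3: add edge 1-2 (w=4); MST = {0-2(w=7) 0-3(w=7) 1-2(w=4)}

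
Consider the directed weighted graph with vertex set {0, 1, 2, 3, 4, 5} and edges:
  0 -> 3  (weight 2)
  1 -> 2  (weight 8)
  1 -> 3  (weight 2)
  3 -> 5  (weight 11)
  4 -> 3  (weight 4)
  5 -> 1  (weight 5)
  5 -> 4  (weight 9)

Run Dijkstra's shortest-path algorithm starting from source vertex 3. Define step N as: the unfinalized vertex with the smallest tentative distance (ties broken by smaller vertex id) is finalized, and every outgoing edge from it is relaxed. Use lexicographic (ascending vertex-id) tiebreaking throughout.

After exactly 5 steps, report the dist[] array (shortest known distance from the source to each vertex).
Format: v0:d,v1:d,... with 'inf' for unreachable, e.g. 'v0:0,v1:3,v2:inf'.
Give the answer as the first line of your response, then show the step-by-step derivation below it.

v0:inf,v1:16,v2:24,v3:0,v4:20,v5:11

step 1: dist = v0:inf,v1:inf,v2:inf,v3:0,v4:inf,v5:11
step 2: dist = v0:inf,v1:16,v2:inf,v3:0,v4:20,v5:11
step 3: dist = v0:inf,v1:16,v2:24,v3:0,v4:20,v5:11
step 4: dist = v0:inf,v1:16,v2:24,v3:0,v4:20,v5:11
step 5: dist = v0:inf,v1:16,v2:24,v3:0,v4:20,v5:11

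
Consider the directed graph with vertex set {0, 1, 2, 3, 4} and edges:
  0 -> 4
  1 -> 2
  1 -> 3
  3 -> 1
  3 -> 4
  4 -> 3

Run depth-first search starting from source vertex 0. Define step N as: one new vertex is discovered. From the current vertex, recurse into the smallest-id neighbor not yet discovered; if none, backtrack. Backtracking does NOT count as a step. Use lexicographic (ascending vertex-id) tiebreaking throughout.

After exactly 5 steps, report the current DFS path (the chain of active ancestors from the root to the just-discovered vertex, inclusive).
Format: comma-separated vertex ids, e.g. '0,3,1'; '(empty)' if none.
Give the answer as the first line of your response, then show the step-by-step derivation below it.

0,4,3,1,2

step 1: discover 0; path=0; order=0
step 2: discover 4; path=0>4; order=0,4
step 3: discover 3; path=0>4>3; order=0,4,3
step 4: discover 1; path=0>4>3>1; order=0,4,3,1
step 5: discover 2; path=0>4>3>1>2; order=0,4,3,1,2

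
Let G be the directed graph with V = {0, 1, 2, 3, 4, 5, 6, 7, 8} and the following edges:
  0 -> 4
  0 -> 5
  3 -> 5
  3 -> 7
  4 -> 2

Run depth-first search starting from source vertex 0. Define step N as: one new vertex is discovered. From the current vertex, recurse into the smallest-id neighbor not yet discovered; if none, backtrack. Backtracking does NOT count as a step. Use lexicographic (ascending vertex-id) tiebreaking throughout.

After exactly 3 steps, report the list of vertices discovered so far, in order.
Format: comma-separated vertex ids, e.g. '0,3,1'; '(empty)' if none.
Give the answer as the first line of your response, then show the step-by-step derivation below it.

0,4,2

step 1: discover 0; path=0; order=0
step 2: discover 4; path=0>4; order=0,4
step 3: discover 2; path=0>4>2; order=0,4,2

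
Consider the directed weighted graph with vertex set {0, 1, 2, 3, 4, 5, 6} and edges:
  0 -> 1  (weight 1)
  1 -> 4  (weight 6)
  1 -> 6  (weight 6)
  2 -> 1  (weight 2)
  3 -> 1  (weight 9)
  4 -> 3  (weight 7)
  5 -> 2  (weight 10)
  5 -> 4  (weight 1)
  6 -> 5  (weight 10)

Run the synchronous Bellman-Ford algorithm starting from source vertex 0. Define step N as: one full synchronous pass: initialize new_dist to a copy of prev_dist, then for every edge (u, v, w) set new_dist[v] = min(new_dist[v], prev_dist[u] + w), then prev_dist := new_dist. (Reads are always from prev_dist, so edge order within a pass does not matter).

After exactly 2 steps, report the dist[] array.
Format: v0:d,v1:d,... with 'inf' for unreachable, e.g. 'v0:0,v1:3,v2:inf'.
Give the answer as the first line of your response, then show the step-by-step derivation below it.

v0:0,v1:1,v2:inf,v3:inf,v4:7,v5:inf,v6:7

step 1: dist = v0:0,v1:1,v2:inf,v3:inf,v4:inf,v5:inf,v6:inf
step 2: dist = v0:0,v1:1,v2:inf,v3:inf,v4:7,v5:inf,v6:7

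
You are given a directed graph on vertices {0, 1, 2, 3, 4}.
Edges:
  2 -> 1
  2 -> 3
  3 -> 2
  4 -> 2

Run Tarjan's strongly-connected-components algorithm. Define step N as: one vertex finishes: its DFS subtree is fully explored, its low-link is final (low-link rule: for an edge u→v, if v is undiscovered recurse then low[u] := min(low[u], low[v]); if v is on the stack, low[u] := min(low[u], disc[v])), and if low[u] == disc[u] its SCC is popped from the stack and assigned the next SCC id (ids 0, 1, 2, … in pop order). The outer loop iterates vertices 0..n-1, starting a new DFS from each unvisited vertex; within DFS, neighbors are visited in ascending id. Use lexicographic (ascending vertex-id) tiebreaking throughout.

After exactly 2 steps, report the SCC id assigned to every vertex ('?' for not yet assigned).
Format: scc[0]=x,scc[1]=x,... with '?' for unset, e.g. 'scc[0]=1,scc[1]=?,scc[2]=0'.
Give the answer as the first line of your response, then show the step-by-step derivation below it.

scc[0]=0,scc[1]=1,scc[2]=?,scc[3]=?,scc[4]=?

step 1: low=(low[0]=0,low[1]=?,low[2]=?,low[3]=?,low[4]=?); scc=(scc[0]=0,scc[1]=?,scc[2]=?,scc[3]=?,scc[4]=?)
step 2: low=(low[0]=0,low[1]=1,low[2]=?,low[3]=?,low[4]=?); scc=(scc[0]=0,scc[1]=1,scc[2]=?,scc[3]=?,scc[4]=?)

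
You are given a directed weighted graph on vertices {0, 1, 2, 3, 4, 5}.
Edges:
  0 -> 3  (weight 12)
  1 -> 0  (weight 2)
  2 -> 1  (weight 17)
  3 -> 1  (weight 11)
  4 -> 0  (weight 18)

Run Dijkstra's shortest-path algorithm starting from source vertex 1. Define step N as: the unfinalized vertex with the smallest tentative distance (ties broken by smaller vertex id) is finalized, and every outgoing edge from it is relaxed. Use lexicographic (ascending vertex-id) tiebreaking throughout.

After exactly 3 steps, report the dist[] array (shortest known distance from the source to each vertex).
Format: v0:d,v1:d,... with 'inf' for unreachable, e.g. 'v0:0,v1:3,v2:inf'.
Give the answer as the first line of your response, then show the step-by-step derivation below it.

v0:2,v1:0,v2:inf,v3:14,v4:inf,v5:inf

step 1: dist = v0:2,v1:0,v2:inf,v3:inf,v4:inf,v5:inf
step 2: dist = v0:2,v1:0,v2:inf,v3:14,v4:inf,v5:inf
step 3: dist = v0:2,v1:0,v2:inf,v3:14,v4:inf,v5:inf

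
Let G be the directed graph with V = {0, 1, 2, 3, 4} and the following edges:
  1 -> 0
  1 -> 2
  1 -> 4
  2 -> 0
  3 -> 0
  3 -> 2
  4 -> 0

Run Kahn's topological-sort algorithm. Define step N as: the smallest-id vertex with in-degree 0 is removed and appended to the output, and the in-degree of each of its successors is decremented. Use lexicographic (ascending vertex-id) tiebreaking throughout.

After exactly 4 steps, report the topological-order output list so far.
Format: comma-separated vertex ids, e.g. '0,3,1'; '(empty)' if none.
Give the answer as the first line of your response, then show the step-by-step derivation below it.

1,3,2,4

step 1: output 1; order=[1]; indeg=(3,0,1,0,0)
step 2: output 3; order=[1,3]; indeg=(2,0,0,0,0)
step 3: output 2; order=[1,3,2]; indeg=(1,0,0,0,0)
step 4: output 4; order=[1,3,2,4]; indeg=(0,0,0,0,0)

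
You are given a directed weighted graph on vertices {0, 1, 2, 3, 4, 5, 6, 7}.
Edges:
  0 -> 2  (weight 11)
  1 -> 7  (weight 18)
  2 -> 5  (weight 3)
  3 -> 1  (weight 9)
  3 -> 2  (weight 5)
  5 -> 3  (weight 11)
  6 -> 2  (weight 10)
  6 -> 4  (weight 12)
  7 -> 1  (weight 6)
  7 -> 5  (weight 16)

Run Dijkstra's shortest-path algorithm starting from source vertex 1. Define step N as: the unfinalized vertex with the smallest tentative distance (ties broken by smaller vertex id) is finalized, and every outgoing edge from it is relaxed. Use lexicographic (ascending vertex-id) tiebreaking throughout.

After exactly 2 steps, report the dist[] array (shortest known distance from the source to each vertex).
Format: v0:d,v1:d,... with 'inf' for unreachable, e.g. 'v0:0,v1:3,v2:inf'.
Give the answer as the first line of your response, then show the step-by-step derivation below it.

v0:inf,v1:0,v2:inf,v3:inf,v4:inf,v5:34,v6:inf,v7:18

step 1: dist = v0:inf,v1:0,v2:inf,v3:inf,v4:inf,v5:inf,v6:inf,v7:18
step 2: dist = v0:inf,v1:0,v2:inf,v3:inf,v4:inf,v5:34,v6:inf,v7:18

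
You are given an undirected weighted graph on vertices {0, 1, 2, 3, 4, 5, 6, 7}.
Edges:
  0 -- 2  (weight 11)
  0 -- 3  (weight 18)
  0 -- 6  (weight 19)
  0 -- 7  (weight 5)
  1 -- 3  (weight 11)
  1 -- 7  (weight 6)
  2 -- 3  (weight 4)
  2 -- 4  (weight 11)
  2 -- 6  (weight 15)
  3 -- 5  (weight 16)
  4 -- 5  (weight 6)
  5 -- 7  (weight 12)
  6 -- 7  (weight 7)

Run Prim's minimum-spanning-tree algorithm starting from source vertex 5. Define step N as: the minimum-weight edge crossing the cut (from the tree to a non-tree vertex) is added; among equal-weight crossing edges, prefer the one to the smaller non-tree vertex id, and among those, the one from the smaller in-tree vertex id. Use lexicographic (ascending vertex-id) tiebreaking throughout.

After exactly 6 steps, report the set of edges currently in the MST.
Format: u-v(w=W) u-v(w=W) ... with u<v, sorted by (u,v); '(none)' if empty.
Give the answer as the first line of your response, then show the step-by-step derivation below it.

0-2(w=11) 0-7(w=5) 1-7(w=6) 2-3(w=4) 2-4(w=11) 4-5(w=6)

step 1: add edge 4-5 (w=6); MST = {4-5(w=6)}
step 2: add edge 2-4 (w=11); MST = {2-4(w=11) 4-5(w=6)}
step 3: add edge 2-3 (w=4); MST = {2-3(w=4) 2-4(w=11) 4-5(w=6)}
step 4: add edge 0-2 (w=11); MST = {0-2(w=11) 2-3(w=4) 2-4(w=11) 4-5(w=6)}
step 5: add edge 0-7 (w=5); MST = {0-2(w=11) 0-7(w=5) 2-3(w=4) 2-4(w=11) 4-5(w=6)}
step 6: add edge 1-7 (w=6); MST = {0-2(w=11) 0-7(w=5) 1-7(w=6) 2-3(w=4) 2-4(w=11) 4-5(w=6)}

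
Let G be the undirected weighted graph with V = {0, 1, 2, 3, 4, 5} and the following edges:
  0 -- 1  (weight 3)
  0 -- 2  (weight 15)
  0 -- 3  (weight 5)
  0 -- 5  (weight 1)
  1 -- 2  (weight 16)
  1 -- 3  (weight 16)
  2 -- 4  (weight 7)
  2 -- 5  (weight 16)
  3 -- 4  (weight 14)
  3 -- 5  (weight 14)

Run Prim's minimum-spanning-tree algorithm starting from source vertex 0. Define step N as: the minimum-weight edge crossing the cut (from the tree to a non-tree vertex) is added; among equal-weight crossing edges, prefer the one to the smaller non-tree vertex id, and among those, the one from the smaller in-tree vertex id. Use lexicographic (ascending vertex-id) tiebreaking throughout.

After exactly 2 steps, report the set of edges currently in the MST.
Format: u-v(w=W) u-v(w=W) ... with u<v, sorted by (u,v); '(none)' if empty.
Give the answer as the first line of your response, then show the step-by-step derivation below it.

0-1(w=3) 0-5(w=1)

step 1: add edge 0-5 (w=1); MST = {0-5(w=1)}
step 2: add edge 0-1 (w=3); MST = {0-1(w=3) 0-5(w=1)}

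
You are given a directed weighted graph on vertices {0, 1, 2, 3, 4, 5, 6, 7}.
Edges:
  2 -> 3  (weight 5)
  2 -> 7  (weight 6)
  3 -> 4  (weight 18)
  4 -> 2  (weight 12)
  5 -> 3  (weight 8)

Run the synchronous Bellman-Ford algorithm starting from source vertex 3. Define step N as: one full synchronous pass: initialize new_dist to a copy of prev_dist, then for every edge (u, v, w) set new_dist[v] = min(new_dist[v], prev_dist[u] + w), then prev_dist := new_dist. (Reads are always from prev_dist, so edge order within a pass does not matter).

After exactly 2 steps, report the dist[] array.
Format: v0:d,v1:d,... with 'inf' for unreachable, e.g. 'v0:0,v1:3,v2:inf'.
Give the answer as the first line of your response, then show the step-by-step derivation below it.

v0:inf,v1:inf,v2:30,v3:0,v4:18,v5:inf,v6:inf,v7:inf

step 1: dist = v0:inf,v1:inf,v2:inf,v3:0,v4:18,v5:inf,v6:inf,v7:inf
step 2: dist = v0:inf,v1:inf,v2:30,v3:0,v4:18,v5:inf,v6:inf,v7:inf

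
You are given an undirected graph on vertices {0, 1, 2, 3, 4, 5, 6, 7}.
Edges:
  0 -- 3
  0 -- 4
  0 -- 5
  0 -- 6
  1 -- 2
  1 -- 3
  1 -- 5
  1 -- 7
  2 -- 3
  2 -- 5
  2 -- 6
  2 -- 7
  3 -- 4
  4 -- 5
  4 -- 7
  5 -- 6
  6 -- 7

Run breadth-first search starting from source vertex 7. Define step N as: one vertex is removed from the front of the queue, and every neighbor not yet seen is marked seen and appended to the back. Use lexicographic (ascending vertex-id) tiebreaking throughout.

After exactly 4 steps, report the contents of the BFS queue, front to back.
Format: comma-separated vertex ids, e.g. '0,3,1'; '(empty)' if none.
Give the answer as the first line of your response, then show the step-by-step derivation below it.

6,3,5,0

step 1: dequeue 7; queue=[1,2,4,6]; order=7
step 2: dequeue 1; queue=[2,4,6,3,5]; order=7,1
step 3: dequeue 2; queue=[4,6,3,5]; order=7,1,2
step 4: dequeue 4; queue=[6,3,5,0]; order=7,1,2,4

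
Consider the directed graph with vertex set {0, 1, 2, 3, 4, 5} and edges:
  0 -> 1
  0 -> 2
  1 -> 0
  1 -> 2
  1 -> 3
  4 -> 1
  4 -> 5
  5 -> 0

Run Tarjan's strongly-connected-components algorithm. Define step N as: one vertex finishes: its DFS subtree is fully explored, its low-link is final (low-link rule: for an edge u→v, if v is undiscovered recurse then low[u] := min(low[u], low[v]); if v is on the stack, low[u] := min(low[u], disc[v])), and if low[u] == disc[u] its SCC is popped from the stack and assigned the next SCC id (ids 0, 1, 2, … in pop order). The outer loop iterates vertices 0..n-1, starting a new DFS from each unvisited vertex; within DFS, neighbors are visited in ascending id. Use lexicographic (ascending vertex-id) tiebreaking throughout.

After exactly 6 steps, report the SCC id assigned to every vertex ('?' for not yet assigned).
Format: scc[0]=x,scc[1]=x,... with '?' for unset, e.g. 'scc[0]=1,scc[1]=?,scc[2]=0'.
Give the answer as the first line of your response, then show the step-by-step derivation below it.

scc[0]=2,scc[1]=2,scc[2]=0,scc[3]=1,scc[4]=4,scc[5]=3

step 1: low=(low[0]=0,low[1]=0,low[2]=2,low[3]=?,low[4]=?,low[5]=?); scc=(scc[0]=?,scc[1]=?,scc[2]=0,scc[3]=?,scc[4]=?,scc[5]=?)
step 2: low=(low[0]=0,low[1]=0,low[2]=2,low[3]=3,low[4]=?,low[5]=?); scc=(scc[0]=?,scc[1]=?,scc[2]=0,scc[3]=1,scc[4]=?,scc[5]=?)
step 3: low=(low[0]=0,low[1]=0,low[2]=2,low[3]=3,low[4]=?,low[5]=?); scc=(scc[0]=?,scc[1]=?,scc[2]=0,scc[3]=1,scc[4]=?,scc[5]=?)
step 4: low=(low[0]=0,low[1]=0,low[2]=2,low[3]=3,low[4]=?,low[5]=?); scc=(scc[0]=2,scc[1]=2,scc[2]=0,scc[3]=1,scc[4]=?,scc[5]=?)
step 5: low=(low[0]=0,low[1]=0,low[2]=2,low[3]=3,low[4]=4,low[5]=5); scc=(scc[0]=2,scc[1]=2,scc[2]=0,scc[3]=1,scc[4]=?,scc[5]=3)
step 6: low=(low[0]=0,low[1]=0,low[2]=2,low[3]=3,low[4]=4,low[5]=5); scc=(scc[0]=2,scc[1]=2,scc[2]=0,scc[3]=1,scc[4]=4,scc[5]=3)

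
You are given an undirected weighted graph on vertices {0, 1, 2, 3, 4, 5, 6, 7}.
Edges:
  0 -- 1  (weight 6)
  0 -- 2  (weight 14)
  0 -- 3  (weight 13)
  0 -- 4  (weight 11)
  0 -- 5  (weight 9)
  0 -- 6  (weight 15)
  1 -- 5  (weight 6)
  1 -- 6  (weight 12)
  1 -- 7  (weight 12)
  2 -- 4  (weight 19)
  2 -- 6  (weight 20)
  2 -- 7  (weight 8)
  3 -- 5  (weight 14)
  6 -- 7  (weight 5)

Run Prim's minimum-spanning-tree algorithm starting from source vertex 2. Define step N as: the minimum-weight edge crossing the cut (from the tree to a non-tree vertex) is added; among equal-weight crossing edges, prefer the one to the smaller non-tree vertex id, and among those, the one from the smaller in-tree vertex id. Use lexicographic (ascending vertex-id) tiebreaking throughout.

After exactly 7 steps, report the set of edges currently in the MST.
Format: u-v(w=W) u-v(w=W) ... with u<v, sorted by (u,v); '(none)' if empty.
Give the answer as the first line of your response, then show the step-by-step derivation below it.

0-1(w=6) 0-3(w=13) 0-4(w=11) 1-5(w=6) 1-6(w=12) 2-7(w=8) 6-7(w=5)

step 1: add edge 2-7 (w=8); MST = {2-7(w=8)}
step 2: add edge 6-7 (w=5); MST = {2-7(w=8) 6-7(w=5)}
step 3: add edge 1-6 (w=12); MST = {1-6(w=12) 2-7(w=8) 6-7(w=5)}
step 4: add edge 0-1 (w=6); MST = {0-1(w=6) 1-6(w=12) 2-7(w=8) 6-7(w=5)}
step 5: add edge 1-5 (w=6); MST = {0-1(w=6) 1-5(w=6) 1-6(w=12) 2-7(w=8) 6-7(w=5)}
step 6: add edge 0-4 (w=11); MST = {0-1(w=6) 0-4(w=11) 1-5(w=6) 1-6(w=12) 2-7(w=8) 6-7(w=5)}
step 7: add edge 0-3 (w=13); MST = {0-1(w=6) 0-3(w=13) 0-4(w=11) 1-5(w=6) 1-6(w=12) 2-7(w=8) 6-7(w=5)}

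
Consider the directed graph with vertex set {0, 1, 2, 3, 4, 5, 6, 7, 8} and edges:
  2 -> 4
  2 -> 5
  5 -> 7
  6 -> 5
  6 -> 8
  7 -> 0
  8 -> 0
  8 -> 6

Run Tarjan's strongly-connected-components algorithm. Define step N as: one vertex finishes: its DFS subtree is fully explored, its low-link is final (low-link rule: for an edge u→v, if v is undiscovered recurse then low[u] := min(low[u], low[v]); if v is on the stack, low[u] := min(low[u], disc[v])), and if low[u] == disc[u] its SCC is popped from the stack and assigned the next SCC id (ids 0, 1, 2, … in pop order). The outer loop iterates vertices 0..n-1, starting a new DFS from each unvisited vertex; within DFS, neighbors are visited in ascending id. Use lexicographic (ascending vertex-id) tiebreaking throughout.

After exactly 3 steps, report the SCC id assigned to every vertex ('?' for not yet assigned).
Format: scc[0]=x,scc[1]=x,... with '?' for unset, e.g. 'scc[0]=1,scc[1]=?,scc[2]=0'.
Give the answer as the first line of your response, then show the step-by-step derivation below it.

scc[0]=0,scc[1]=1,scc[2]=?,scc[3]=?,scc[4]=2,scc[5]=?,scc[6]=?,scc[7]=?,scc[8]=?

step 1: low=(low[0]=0,low[1]=?,low[2]=?,low[3]=?,low[4]=?,low[5]=?,low[6]=?,low[7]=?,low[8]=?); scc=(scc[0]=0,scc[1]=?,scc[2]=?,scc[3]=?,scc[4]=?,scc[5]=?,scc[6]=?,scc[7]=?,scc[8]=?)
step 2: low=(low[0]=0,low[1]=1,low[2]=?,low[3]=?,low[4]=?,low[5]=?,low[6]=?,low[7]=?,low[8]=?); scc=(scc[0]=0,scc[1]=1,scc[2]=?,scc[3]=?,scc[4]=?,scc[5]=?,scc[6]=?,scc[7]=?,scc[8]=?)
step 3: low=(low[0]=0,low[1]=1,low[2]=2,low[3]=?,low[4]=3,low[5]=?,low[6]=?,low[7]=?,low[8]=?); scc=(scc[0]=0,scc[1]=1,scc[2]=?,scc[3]=?,scc[4]=2,scc[5]=?,scc[6]=?,scc[7]=?,scc[8]=?)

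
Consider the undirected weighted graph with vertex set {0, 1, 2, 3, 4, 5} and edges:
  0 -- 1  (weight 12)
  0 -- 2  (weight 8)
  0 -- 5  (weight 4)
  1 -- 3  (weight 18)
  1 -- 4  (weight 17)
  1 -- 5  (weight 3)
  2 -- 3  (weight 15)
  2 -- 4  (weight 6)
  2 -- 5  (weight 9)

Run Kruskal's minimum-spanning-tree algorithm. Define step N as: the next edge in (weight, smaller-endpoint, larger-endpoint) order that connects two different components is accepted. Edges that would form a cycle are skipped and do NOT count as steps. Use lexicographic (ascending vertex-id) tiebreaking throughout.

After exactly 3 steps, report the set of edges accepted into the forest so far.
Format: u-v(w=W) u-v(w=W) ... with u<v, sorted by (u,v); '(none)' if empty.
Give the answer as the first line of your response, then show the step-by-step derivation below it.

0-5(w=4) 1-5(w=3) 2-4(w=6)

step 1: add edge 1-5 (w=3); MST = {1-5(w=3)}
step 2: add edge 0-5 (w=4); MST = {0-5(w=4) 1-5(w=3)}
step 3: add edge 2-4 (w=6); MST = {0-5(w=4) 1-5(w=3) 2-4(w=6)}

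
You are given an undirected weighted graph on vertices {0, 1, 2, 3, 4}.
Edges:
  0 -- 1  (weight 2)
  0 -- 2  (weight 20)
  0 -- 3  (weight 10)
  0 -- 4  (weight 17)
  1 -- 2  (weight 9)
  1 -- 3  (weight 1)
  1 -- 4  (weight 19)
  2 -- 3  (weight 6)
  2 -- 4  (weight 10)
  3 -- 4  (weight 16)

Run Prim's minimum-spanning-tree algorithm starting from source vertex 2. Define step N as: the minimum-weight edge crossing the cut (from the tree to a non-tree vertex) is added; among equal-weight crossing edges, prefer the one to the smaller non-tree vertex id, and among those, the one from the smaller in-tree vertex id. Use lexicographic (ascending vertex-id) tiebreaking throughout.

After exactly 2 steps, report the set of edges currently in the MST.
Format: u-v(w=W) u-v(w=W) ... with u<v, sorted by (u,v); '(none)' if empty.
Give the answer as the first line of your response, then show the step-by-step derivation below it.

1-3(w=1) 2-3(w=6)

step 1: add edge 2-3 (w=6); MST = {2-3(w=6)}
step 2: add edge 1-3 (w=1); MST = {1-3(w=1) 2-3(w=6)}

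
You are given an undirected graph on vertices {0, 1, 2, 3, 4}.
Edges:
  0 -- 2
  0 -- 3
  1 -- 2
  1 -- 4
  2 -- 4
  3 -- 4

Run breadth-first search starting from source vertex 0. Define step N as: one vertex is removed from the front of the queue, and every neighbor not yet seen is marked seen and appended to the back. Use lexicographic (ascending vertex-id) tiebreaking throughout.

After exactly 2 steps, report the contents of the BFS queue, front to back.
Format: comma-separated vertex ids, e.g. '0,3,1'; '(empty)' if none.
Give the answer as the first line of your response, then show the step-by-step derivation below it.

3,1,4

step 1: dequeue 0; queue=[2,3]; order=0
step 2: dequeue 2; queue=[3,1,4]; order=0,2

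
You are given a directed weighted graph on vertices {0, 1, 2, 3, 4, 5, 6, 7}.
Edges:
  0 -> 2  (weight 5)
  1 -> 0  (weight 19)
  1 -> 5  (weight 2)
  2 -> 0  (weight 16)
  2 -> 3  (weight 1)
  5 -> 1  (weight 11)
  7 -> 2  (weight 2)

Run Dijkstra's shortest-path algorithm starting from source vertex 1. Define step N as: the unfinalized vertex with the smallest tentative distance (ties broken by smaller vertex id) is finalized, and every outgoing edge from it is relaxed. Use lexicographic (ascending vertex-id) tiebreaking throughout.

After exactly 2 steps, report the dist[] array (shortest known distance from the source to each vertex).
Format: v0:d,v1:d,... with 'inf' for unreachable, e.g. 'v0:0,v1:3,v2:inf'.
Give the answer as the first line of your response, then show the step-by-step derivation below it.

v0:19,v1:0,v2:inf,v3:inf,v4:inf,v5:2,v6:inf,v7:inf

step 1: dist = v0:19,v1:0,v2:inf,v3:inf,v4:inf,v5:2,v6:inf,v7:inf
step 2: dist = v0:19,v1:0,v2:inf,v3:inf,v4:inf,v5:2,v6:inf,v7:inf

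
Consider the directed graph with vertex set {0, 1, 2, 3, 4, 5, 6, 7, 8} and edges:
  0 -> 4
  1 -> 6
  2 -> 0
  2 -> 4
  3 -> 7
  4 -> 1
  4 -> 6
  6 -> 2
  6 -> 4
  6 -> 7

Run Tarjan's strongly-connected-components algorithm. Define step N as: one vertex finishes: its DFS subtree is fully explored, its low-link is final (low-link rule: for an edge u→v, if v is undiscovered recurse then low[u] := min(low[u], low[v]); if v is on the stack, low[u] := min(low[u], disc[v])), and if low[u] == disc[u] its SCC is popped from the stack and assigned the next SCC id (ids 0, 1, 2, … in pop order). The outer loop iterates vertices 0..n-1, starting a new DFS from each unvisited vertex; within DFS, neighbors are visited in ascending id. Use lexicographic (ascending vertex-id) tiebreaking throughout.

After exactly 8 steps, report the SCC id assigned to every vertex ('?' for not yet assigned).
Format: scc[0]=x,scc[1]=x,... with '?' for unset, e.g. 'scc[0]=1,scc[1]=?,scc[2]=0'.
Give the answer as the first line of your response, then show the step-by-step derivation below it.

scc[0]=1,scc[1]=1,scc[2]=1,scc[3]=2,scc[4]=1,scc[5]=3,scc[6]=1,scc[7]=0,scc[8]=?

step 1: low=(low[0]=0,low[1]=2,low[2]=0,low[3]=?,low[4]=1,low[5]=?,low[6]=3,low[7]=?,low[8]=?); scc=(scc[0]=?,scc[1]=?,scc[2]=?,scc[3]=?,scc[4]=?,scc[5]=?,scc[6]=?,scc[7]=?,scc[8]=?)
step 2: low=(low[0]=0,low[1]=2,low[2]=0,low[3]=?,low[4]=1,low[5]=?,low[6]=0,low[7]=5,low[8]=?); scc=(scc[0]=?,scc[1]=?,scc[2]=?,scc[3]=?,scc[4]=?,scc[5]=?,scc[6]=?,scc[7]=0,scc[8]=?)
step 3: low=(low[0]=0,low[1]=2,low[2]=0,low[3]=?,low[4]=1,low[5]=?,low[6]=0,low[7]=5,low[8]=?); scc=(scc[0]=?,scc[1]=?,scc[2]=?,scc[3]=?,scc[4]=?,scc[5]=?,scc[6]=?,scc[7]=0,scc[8]=?)
step 4: low=(low[0]=0,low[1]=0,low[2]=0,low[3]=?,low[4]=1,low[5]=?,low[6]=0,low[7]=5,low[8]=?); scc=(scc[0]=?,scc[1]=?,scc[2]=?,scc[3]=?,scc[4]=?,scc[5]=?,scc[6]=?,scc[7]=0,scc[8]=?)
step 5: low=(low[0]=0,low[1]=0,low[2]=0,low[3]=?,low[4]=0,low[5]=?,low[6]=0,low[7]=5,low[8]=?); scc=(scc[0]=?,scc[1]=?,scc[2]=?,scc[3]=?,scc[4]=?,scc[5]=?,scc[6]=?,scc[7]=0,scc[8]=?)
step 6: low=(low[0]=0,low[1]=0,low[2]=0,low[3]=?,low[4]=0,low[5]=?,low[6]=0,low[7]=5,low[8]=?); scc=(scc[0]=1,scc[1]=1,scc[2]=1,scc[3]=?,scc[4]=1,scc[5]=?,scc[6]=1,scc[7]=0,scc[8]=?)
step 7: low=(low[0]=0,low[1]=0,low[2]=0,low[3]=6,low[4]=0,low[5]=?,low[6]=0,low[7]=5,low[8]=?); scc=(scc[0]=1,scc[1]=1,scc[2]=1,scc[3]=2,scc[4]=1,scc[5]=?,scc[6]=1,scc[7]=0,scc[8]=?)
step 8: low=(low[0]=0,low[1]=0,low[2]=0,low[3]=6,low[4]=0,low[5]=7,low[6]=0,low[7]=5,low[8]=?); scc=(scc[0]=1,scc[1]=1,scc[2]=1,scc[3]=2,scc[4]=1,scc[5]=3,scc[6]=1,scc[7]=0,scc[8]=?)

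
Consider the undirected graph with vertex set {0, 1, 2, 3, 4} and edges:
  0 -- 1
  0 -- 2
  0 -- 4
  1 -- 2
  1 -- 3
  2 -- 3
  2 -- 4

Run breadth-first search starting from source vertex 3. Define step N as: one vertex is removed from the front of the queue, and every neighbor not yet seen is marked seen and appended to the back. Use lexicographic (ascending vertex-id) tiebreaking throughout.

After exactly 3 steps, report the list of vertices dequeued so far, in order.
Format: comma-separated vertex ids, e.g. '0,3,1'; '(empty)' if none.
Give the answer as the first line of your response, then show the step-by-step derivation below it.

3,1,2

step 1: dequeue 3; queue=[1,2]; order=3
step 2: dequeue 1; queue=[2,0]; order=3,1
step 3: dequeue 2; queue=[0,4]; order=3,1,2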